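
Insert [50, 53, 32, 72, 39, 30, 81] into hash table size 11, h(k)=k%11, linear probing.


Insert 50: h=6 -> slot 6
Insert 53: h=9 -> slot 9
Insert 32: h=10 -> slot 10
Insert 72: h=6, 1 probes -> slot 7
Insert 39: h=6, 2 probes -> slot 8
Insert 30: h=8, 3 probes -> slot 0
Insert 81: h=4 -> slot 4

Table: [30, None, None, None, 81, None, 50, 72, 39, 53, 32]


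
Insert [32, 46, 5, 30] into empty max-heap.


Insert 32: [32]
Insert 46: [46, 32]
Insert 5: [46, 32, 5]
Insert 30: [46, 32, 5, 30]

Final heap: [46, 32, 5, 30]


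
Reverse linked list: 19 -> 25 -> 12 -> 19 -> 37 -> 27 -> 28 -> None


Step 1: curr=19, set curr.next=prev(None) | reversed so far: 19
Step 2: curr=25, set curr.next=prev(19) | reversed so far: 25 -> 19
Step 3: curr=12, set curr.next=prev(25) | reversed so far: 12 -> 25 -> 19
Step 4: curr=19, set curr.next=prev(12) | reversed so far: 19 -> 12 -> 25 -> 19
Step 5: curr=37, set curr.next=prev(19) | reversed so far: 37 -> 19 -> 12 -> 25 -> 19
Step 6: curr=27, set curr.next=prev(37) | reversed so far: 27 -> 37 -> 19 -> 12 -> 25 -> 19
Step 7: curr=28, set curr.next=prev(27) | reversed so far: 28 -> 27 -> 37 -> 19 -> 12 -> 25 -> 19

28 -> 27 -> 37 -> 19 -> 12 -> 25 -> 19 -> None


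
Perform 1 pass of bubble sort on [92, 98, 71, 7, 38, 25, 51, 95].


Initial: [92, 98, 71, 7, 38, 25, 51, 95]
Pass 1: [92, 71, 7, 38, 25, 51, 95, 98] (6 swaps)

After 1 pass: [92, 71, 7, 38, 25, 51, 95, 98]


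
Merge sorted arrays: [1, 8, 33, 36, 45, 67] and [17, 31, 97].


Take 1 from A
Take 8 from A
Take 17 from B
Take 31 from B
Take 33 from A
Take 36 from A
Take 45 from A
Take 67 from A

Merged: [1, 8, 17, 31, 33, 36, 45, 67, 97]


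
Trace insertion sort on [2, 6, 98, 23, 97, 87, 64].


Initial: [2, 6, 98, 23, 97, 87, 64]
Insert 6: [2, 6, 98, 23, 97, 87, 64]
Insert 98: [2, 6, 98, 23, 97, 87, 64]
Insert 23: [2, 6, 23, 98, 97, 87, 64]
Insert 97: [2, 6, 23, 97, 98, 87, 64]
Insert 87: [2, 6, 23, 87, 97, 98, 64]
Insert 64: [2, 6, 23, 64, 87, 97, 98]

Sorted: [2, 6, 23, 64, 87, 97, 98]


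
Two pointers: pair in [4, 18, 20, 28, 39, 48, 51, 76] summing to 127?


lo=0(4)+hi=7(76)=80
lo=1(18)+hi=7(76)=94
lo=2(20)+hi=7(76)=96
lo=3(28)+hi=7(76)=104
lo=4(39)+hi=7(76)=115
lo=5(48)+hi=7(76)=124
lo=6(51)+hi=7(76)=127

Yes: 51+76=127


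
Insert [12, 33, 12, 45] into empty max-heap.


Insert 12: [12]
Insert 33: [33, 12]
Insert 12: [33, 12, 12]
Insert 45: [45, 33, 12, 12]

Final heap: [45, 33, 12, 12]


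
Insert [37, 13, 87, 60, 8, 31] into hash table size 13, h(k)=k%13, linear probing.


Insert 37: h=11 -> slot 11
Insert 13: h=0 -> slot 0
Insert 87: h=9 -> slot 9
Insert 60: h=8 -> slot 8
Insert 8: h=8, 2 probes -> slot 10
Insert 31: h=5 -> slot 5

Table: [13, None, None, None, None, 31, None, None, 60, 87, 8, 37, None]


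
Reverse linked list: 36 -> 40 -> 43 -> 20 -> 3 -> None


Step 1: curr=36, set curr.next=prev(None) | reversed so far: 36
Step 2: curr=40, set curr.next=prev(36) | reversed so far: 40 -> 36
Step 3: curr=43, set curr.next=prev(40) | reversed so far: 43 -> 40 -> 36
Step 4: curr=20, set curr.next=prev(43) | reversed so far: 20 -> 43 -> 40 -> 36
Step 5: curr=3, set curr.next=prev(20) | reversed so far: 3 -> 20 -> 43 -> 40 -> 36

3 -> 20 -> 43 -> 40 -> 36 -> None


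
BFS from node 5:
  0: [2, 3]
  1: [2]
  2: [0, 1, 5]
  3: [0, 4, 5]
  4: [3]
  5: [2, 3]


Visit 5, enqueue [2, 3]
Visit 2, enqueue [0, 1]
Visit 3, enqueue [4]
Visit 0, enqueue []
Visit 1, enqueue []
Visit 4, enqueue []

BFS order: [5, 2, 3, 0, 1, 4]


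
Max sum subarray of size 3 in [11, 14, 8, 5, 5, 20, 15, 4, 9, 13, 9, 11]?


[0:3]: 33
[1:4]: 27
[2:5]: 18
[3:6]: 30
[4:7]: 40
[5:8]: 39
[6:9]: 28
[7:10]: 26
[8:11]: 31
[9:12]: 33

Max: 40 at [4:7]


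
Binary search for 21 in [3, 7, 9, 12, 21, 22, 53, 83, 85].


Step 1: lo=0, hi=8, mid=4, val=21

Found at index 4


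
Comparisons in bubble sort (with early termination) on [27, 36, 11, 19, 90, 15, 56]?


Algorithm: bubble sort (with early termination)
Input: [27, 36, 11, 19, 90, 15, 56]
Sorted: [11, 15, 19, 27, 36, 56, 90]

20


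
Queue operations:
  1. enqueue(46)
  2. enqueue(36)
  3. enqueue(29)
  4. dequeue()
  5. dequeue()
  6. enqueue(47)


enqueue(46) -> [46]
enqueue(36) -> [46, 36]
enqueue(29) -> [46, 36, 29]
dequeue()->46, [36, 29]
dequeue()->36, [29]
enqueue(47) -> [29, 47]

Final queue: [29, 47]


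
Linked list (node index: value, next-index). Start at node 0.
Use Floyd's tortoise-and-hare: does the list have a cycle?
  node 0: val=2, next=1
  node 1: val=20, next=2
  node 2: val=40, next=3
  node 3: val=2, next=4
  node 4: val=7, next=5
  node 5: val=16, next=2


Floyd's tortoise (slow, +1) and hare (fast, +2):
  init: slow=0, fast=0
  step 1: slow=1, fast=2
  step 2: slow=2, fast=4
  step 3: slow=3, fast=2
  step 4: slow=4, fast=4
  slow == fast at node 4: cycle detected

Cycle: yes


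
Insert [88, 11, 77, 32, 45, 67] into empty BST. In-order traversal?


Insert 88: root
Insert 11: L from 88
Insert 77: L from 88 -> R from 11
Insert 32: L from 88 -> R from 11 -> L from 77
Insert 45: L from 88 -> R from 11 -> L from 77 -> R from 32
Insert 67: L from 88 -> R from 11 -> L from 77 -> R from 32 -> R from 45

In-order: [11, 32, 45, 67, 77, 88]


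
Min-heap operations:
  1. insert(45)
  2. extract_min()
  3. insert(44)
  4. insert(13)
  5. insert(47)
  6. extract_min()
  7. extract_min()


insert(45) -> [45]
extract_min()->45, []
insert(44) -> [44]
insert(13) -> [13, 44]
insert(47) -> [13, 44, 47]
extract_min()->13, [44, 47]
extract_min()->44, [47]

Final heap: [47]


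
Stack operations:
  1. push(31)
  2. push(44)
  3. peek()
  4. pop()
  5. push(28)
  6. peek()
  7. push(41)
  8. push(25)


push(31) -> [31]
push(44) -> [31, 44]
peek()->44
pop()->44, [31]
push(28) -> [31, 28]
peek()->28
push(41) -> [31, 28, 41]
push(25) -> [31, 28, 41, 25]

Final stack: [31, 28, 41, 25]


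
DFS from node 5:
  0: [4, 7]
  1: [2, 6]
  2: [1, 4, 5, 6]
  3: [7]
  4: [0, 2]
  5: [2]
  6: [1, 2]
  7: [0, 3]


Visit 5, push [2]
Visit 2, push [6, 4, 1]
Visit 1, push [6]
Visit 6, push []
Visit 4, push [0]
Visit 0, push [7]
Visit 7, push [3]
Visit 3, push []

DFS order: [5, 2, 1, 6, 4, 0, 7, 3]


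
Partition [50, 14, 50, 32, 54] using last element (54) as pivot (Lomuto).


Pivot: 54
  50 <= 54: advance i (no swap)
  14 <= 54: advance i (no swap)
  50 <= 54: advance i (no swap)
  32 <= 54: advance i (no swap)
Place pivot at 4: [50, 14, 50, 32, 54]

Partitioned: [50, 14, 50, 32, 54]


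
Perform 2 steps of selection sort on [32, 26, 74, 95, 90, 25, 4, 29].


Initial: [32, 26, 74, 95, 90, 25, 4, 29]
Step 1: min=4 at 6
  Swap: [4, 26, 74, 95, 90, 25, 32, 29]
Step 2: min=25 at 5
  Swap: [4, 25, 74, 95, 90, 26, 32, 29]

After 2 steps: [4, 25, 74, 95, 90, 26, 32, 29]


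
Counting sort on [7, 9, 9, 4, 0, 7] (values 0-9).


Input: [7, 9, 9, 4, 0, 7]
Counts: [1, 0, 0, 0, 1, 0, 0, 2, 0, 2]

Sorted: [0, 4, 7, 7, 9, 9]


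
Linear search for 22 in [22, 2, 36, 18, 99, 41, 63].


i=0: 22==22 found!

Found at 0, 1 comps


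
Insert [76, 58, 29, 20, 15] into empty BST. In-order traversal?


Insert 76: root
Insert 58: L from 76
Insert 29: L from 76 -> L from 58
Insert 20: L from 76 -> L from 58 -> L from 29
Insert 15: L from 76 -> L from 58 -> L from 29 -> L from 20

In-order: [15, 20, 29, 58, 76]


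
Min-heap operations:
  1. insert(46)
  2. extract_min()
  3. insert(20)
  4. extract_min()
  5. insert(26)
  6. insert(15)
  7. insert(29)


insert(46) -> [46]
extract_min()->46, []
insert(20) -> [20]
extract_min()->20, []
insert(26) -> [26]
insert(15) -> [15, 26]
insert(29) -> [15, 26, 29]

Final heap: [15, 26, 29]


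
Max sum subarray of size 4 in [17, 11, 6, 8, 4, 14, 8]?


[0:4]: 42
[1:5]: 29
[2:6]: 32
[3:7]: 34

Max: 42 at [0:4]


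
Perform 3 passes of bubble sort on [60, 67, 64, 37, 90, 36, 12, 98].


Initial: [60, 67, 64, 37, 90, 36, 12, 98]
Pass 1: [60, 64, 37, 67, 36, 12, 90, 98] (4 swaps)
Pass 2: [60, 37, 64, 36, 12, 67, 90, 98] (3 swaps)
Pass 3: [37, 60, 36, 12, 64, 67, 90, 98] (3 swaps)

After 3 passes: [37, 60, 36, 12, 64, 67, 90, 98]


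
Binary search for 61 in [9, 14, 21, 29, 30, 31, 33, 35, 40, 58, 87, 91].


Step 1: lo=0, hi=11, mid=5, val=31
Step 2: lo=6, hi=11, mid=8, val=40
Step 3: lo=9, hi=11, mid=10, val=87
Step 4: lo=9, hi=9, mid=9, val=58

Not found


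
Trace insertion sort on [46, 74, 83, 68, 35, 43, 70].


Initial: [46, 74, 83, 68, 35, 43, 70]
Insert 74: [46, 74, 83, 68, 35, 43, 70]
Insert 83: [46, 74, 83, 68, 35, 43, 70]
Insert 68: [46, 68, 74, 83, 35, 43, 70]
Insert 35: [35, 46, 68, 74, 83, 43, 70]
Insert 43: [35, 43, 46, 68, 74, 83, 70]
Insert 70: [35, 43, 46, 68, 70, 74, 83]

Sorted: [35, 43, 46, 68, 70, 74, 83]


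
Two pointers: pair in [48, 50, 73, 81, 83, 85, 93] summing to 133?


lo=0(48)+hi=6(93)=141
lo=0(48)+hi=5(85)=133

Yes: 48+85=133


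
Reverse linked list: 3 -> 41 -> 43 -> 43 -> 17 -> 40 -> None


Step 1: curr=3, set curr.next=prev(None) | reversed so far: 3
Step 2: curr=41, set curr.next=prev(3) | reversed so far: 41 -> 3
Step 3: curr=43, set curr.next=prev(41) | reversed so far: 43 -> 41 -> 3
Step 4: curr=43, set curr.next=prev(43) | reversed so far: 43 -> 43 -> 41 -> 3
Step 5: curr=17, set curr.next=prev(43) | reversed so far: 17 -> 43 -> 43 -> 41 -> 3
Step 6: curr=40, set curr.next=prev(17) | reversed so far: 40 -> 17 -> 43 -> 43 -> 41 -> 3

40 -> 17 -> 43 -> 43 -> 41 -> 3 -> None


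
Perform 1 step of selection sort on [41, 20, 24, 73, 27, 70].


Initial: [41, 20, 24, 73, 27, 70]
Step 1: min=20 at 1
  Swap: [20, 41, 24, 73, 27, 70]

After 1 step: [20, 41, 24, 73, 27, 70]


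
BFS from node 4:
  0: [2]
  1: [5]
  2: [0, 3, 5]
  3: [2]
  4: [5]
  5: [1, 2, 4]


Visit 4, enqueue [5]
Visit 5, enqueue [1, 2]
Visit 1, enqueue []
Visit 2, enqueue [0, 3]
Visit 0, enqueue []
Visit 3, enqueue []

BFS order: [4, 5, 1, 2, 0, 3]


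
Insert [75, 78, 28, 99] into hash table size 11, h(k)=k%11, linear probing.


Insert 75: h=9 -> slot 9
Insert 78: h=1 -> slot 1
Insert 28: h=6 -> slot 6
Insert 99: h=0 -> slot 0

Table: [99, 78, None, None, None, None, 28, None, None, 75, None]


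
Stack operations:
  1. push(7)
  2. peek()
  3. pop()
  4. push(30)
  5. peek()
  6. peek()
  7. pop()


push(7) -> [7]
peek()->7
pop()->7, []
push(30) -> [30]
peek()->30
peek()->30
pop()->30, []

Final stack: []


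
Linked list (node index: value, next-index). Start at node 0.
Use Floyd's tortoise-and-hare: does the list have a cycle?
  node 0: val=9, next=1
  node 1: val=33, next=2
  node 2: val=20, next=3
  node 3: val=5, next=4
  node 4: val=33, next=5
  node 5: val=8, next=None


Floyd's tortoise (slow, +1) and hare (fast, +2):
  init: slow=0, fast=0
  step 1: slow=1, fast=2
  step 2: slow=2, fast=4
  step 3: fast 4->5->None, no cycle

Cycle: no


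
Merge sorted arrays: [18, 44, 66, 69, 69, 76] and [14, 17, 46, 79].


Take 14 from B
Take 17 from B
Take 18 from A
Take 44 from A
Take 46 from B
Take 66 from A
Take 69 from A
Take 69 from A
Take 76 from A

Merged: [14, 17, 18, 44, 46, 66, 69, 69, 76, 79]


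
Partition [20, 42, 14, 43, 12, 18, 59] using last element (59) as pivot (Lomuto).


Pivot: 59
  20 <= 59: advance i (no swap)
  42 <= 59: advance i (no swap)
  14 <= 59: advance i (no swap)
  43 <= 59: advance i (no swap)
  12 <= 59: advance i (no swap)
  18 <= 59: advance i (no swap)
Place pivot at 6: [20, 42, 14, 43, 12, 18, 59]

Partitioned: [20, 42, 14, 43, 12, 18, 59]


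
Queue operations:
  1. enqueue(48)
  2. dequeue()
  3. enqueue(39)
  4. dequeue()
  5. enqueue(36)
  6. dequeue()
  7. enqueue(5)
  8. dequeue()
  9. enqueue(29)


enqueue(48) -> [48]
dequeue()->48, []
enqueue(39) -> [39]
dequeue()->39, []
enqueue(36) -> [36]
dequeue()->36, []
enqueue(5) -> [5]
dequeue()->5, []
enqueue(29) -> [29]

Final queue: [29]


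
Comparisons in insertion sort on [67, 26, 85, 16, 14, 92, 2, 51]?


Algorithm: insertion sort
Input: [67, 26, 85, 16, 14, 92, 2, 51]
Sorted: [2, 14, 16, 26, 51, 67, 85, 92]

20


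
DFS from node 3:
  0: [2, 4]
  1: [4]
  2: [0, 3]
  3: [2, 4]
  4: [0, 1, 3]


Visit 3, push [4, 2]
Visit 2, push [0]
Visit 0, push [4]
Visit 4, push [1]
Visit 1, push []

DFS order: [3, 2, 0, 4, 1]


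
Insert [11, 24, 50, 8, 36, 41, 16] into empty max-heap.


Insert 11: [11]
Insert 24: [24, 11]
Insert 50: [50, 11, 24]
Insert 8: [50, 11, 24, 8]
Insert 36: [50, 36, 24, 8, 11]
Insert 41: [50, 36, 41, 8, 11, 24]
Insert 16: [50, 36, 41, 8, 11, 24, 16]

Final heap: [50, 36, 41, 8, 11, 24, 16]


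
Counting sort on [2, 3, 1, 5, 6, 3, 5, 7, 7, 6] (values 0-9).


Input: [2, 3, 1, 5, 6, 3, 5, 7, 7, 6]
Counts: [0, 1, 1, 2, 0, 2, 2, 2, 0, 0]

Sorted: [1, 2, 3, 3, 5, 5, 6, 6, 7, 7]


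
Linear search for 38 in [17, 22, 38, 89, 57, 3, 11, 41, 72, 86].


i=0: 17!=38
i=1: 22!=38
i=2: 38==38 found!

Found at 2, 3 comps


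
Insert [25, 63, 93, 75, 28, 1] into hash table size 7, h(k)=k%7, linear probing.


Insert 25: h=4 -> slot 4
Insert 63: h=0 -> slot 0
Insert 93: h=2 -> slot 2
Insert 75: h=5 -> slot 5
Insert 28: h=0, 1 probes -> slot 1
Insert 1: h=1, 2 probes -> slot 3

Table: [63, 28, 93, 1, 25, 75, None]


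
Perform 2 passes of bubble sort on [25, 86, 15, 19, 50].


Initial: [25, 86, 15, 19, 50]
Pass 1: [25, 15, 19, 50, 86] (3 swaps)
Pass 2: [15, 19, 25, 50, 86] (2 swaps)

After 2 passes: [15, 19, 25, 50, 86]


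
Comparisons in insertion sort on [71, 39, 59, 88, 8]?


Algorithm: insertion sort
Input: [71, 39, 59, 88, 8]
Sorted: [8, 39, 59, 71, 88]

8


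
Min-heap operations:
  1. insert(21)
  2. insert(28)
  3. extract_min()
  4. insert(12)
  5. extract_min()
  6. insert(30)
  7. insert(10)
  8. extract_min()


insert(21) -> [21]
insert(28) -> [21, 28]
extract_min()->21, [28]
insert(12) -> [12, 28]
extract_min()->12, [28]
insert(30) -> [28, 30]
insert(10) -> [10, 30, 28]
extract_min()->10, [28, 30]

Final heap: [28, 30]


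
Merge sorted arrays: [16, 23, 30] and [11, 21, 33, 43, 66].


Take 11 from B
Take 16 from A
Take 21 from B
Take 23 from A
Take 30 from A

Merged: [11, 16, 21, 23, 30, 33, 43, 66]


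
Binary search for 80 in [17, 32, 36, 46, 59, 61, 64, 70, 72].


Step 1: lo=0, hi=8, mid=4, val=59
Step 2: lo=5, hi=8, mid=6, val=64
Step 3: lo=7, hi=8, mid=7, val=70
Step 4: lo=8, hi=8, mid=8, val=72

Not found


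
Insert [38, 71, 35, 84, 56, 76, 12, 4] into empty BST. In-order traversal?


Insert 38: root
Insert 71: R from 38
Insert 35: L from 38
Insert 84: R from 38 -> R from 71
Insert 56: R from 38 -> L from 71
Insert 76: R from 38 -> R from 71 -> L from 84
Insert 12: L from 38 -> L from 35
Insert 4: L from 38 -> L from 35 -> L from 12

In-order: [4, 12, 35, 38, 56, 71, 76, 84]


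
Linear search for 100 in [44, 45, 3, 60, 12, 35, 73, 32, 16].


i=0: 44!=100
i=1: 45!=100
i=2: 3!=100
i=3: 60!=100
i=4: 12!=100
i=5: 35!=100
i=6: 73!=100
i=7: 32!=100
i=8: 16!=100

Not found, 9 comps


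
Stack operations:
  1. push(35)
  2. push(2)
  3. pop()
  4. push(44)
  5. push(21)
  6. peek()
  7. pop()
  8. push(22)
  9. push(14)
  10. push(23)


push(35) -> [35]
push(2) -> [35, 2]
pop()->2, [35]
push(44) -> [35, 44]
push(21) -> [35, 44, 21]
peek()->21
pop()->21, [35, 44]
push(22) -> [35, 44, 22]
push(14) -> [35, 44, 22, 14]
push(23) -> [35, 44, 22, 14, 23]

Final stack: [35, 44, 22, 14, 23]


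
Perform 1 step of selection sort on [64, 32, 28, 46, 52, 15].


Initial: [64, 32, 28, 46, 52, 15]
Step 1: min=15 at 5
  Swap: [15, 32, 28, 46, 52, 64]

After 1 step: [15, 32, 28, 46, 52, 64]


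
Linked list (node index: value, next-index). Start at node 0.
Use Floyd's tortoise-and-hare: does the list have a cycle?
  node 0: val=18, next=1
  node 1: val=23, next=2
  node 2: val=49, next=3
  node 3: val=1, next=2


Floyd's tortoise (slow, +1) and hare (fast, +2):
  init: slow=0, fast=0
  step 1: slow=1, fast=2
  step 2: slow=2, fast=2
  slow == fast at node 2: cycle detected

Cycle: yes


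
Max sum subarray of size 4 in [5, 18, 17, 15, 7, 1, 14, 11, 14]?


[0:4]: 55
[1:5]: 57
[2:6]: 40
[3:7]: 37
[4:8]: 33
[5:9]: 40

Max: 57 at [1:5]


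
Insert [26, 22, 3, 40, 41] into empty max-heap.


Insert 26: [26]
Insert 22: [26, 22]
Insert 3: [26, 22, 3]
Insert 40: [40, 26, 3, 22]
Insert 41: [41, 40, 3, 22, 26]

Final heap: [41, 40, 3, 22, 26]


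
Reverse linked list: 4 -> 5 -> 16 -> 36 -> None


Step 1: curr=4, set curr.next=prev(None) | reversed so far: 4
Step 2: curr=5, set curr.next=prev(4) | reversed so far: 5 -> 4
Step 3: curr=16, set curr.next=prev(5) | reversed so far: 16 -> 5 -> 4
Step 4: curr=36, set curr.next=prev(16) | reversed so far: 36 -> 16 -> 5 -> 4

36 -> 16 -> 5 -> 4 -> None


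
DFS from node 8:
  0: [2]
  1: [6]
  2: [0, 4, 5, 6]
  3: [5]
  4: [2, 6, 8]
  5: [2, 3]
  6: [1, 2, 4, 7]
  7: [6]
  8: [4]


Visit 8, push [4]
Visit 4, push [6, 2]
Visit 2, push [6, 5, 0]
Visit 0, push []
Visit 5, push [3]
Visit 3, push []
Visit 6, push [7, 1]
Visit 1, push []
Visit 7, push []

DFS order: [8, 4, 2, 0, 5, 3, 6, 1, 7]


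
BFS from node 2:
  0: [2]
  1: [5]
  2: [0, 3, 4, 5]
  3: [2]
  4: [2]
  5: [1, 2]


Visit 2, enqueue [0, 3, 4, 5]
Visit 0, enqueue []
Visit 3, enqueue []
Visit 4, enqueue []
Visit 5, enqueue [1]
Visit 1, enqueue []

BFS order: [2, 0, 3, 4, 5, 1]


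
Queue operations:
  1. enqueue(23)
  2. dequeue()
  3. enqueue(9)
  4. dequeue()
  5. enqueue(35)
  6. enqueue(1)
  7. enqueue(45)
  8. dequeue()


enqueue(23) -> [23]
dequeue()->23, []
enqueue(9) -> [9]
dequeue()->9, []
enqueue(35) -> [35]
enqueue(1) -> [35, 1]
enqueue(45) -> [35, 1, 45]
dequeue()->35, [1, 45]

Final queue: [1, 45]


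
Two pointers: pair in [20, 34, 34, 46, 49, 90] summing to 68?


lo=0(20)+hi=5(90)=110
lo=0(20)+hi=4(49)=69
lo=0(20)+hi=3(46)=66
lo=1(34)+hi=3(46)=80
lo=1(34)+hi=2(34)=68

Yes: 34+34=68


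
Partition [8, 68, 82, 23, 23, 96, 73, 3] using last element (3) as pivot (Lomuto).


Pivot: 3
Place pivot at 0: [3, 68, 82, 23, 23, 96, 73, 8]

Partitioned: [3, 68, 82, 23, 23, 96, 73, 8]


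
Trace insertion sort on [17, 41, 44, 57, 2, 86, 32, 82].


Initial: [17, 41, 44, 57, 2, 86, 32, 82]
Insert 41: [17, 41, 44, 57, 2, 86, 32, 82]
Insert 44: [17, 41, 44, 57, 2, 86, 32, 82]
Insert 57: [17, 41, 44, 57, 2, 86, 32, 82]
Insert 2: [2, 17, 41, 44, 57, 86, 32, 82]
Insert 86: [2, 17, 41, 44, 57, 86, 32, 82]
Insert 32: [2, 17, 32, 41, 44, 57, 86, 82]
Insert 82: [2, 17, 32, 41, 44, 57, 82, 86]

Sorted: [2, 17, 32, 41, 44, 57, 82, 86]


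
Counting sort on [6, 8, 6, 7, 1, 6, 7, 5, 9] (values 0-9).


Input: [6, 8, 6, 7, 1, 6, 7, 5, 9]
Counts: [0, 1, 0, 0, 0, 1, 3, 2, 1, 1]

Sorted: [1, 5, 6, 6, 6, 7, 7, 8, 9]


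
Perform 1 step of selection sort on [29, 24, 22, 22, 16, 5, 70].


Initial: [29, 24, 22, 22, 16, 5, 70]
Step 1: min=5 at 5
  Swap: [5, 24, 22, 22, 16, 29, 70]

After 1 step: [5, 24, 22, 22, 16, 29, 70]


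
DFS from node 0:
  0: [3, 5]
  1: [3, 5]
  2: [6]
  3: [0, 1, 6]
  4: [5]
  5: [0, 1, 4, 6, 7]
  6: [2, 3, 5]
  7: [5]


Visit 0, push [5, 3]
Visit 3, push [6, 1]
Visit 1, push [5]
Visit 5, push [7, 6, 4]
Visit 4, push []
Visit 6, push [2]
Visit 2, push []
Visit 7, push []

DFS order: [0, 3, 1, 5, 4, 6, 2, 7]


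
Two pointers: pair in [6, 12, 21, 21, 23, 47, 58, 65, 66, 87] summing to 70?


lo=0(6)+hi=9(87)=93
lo=0(6)+hi=8(66)=72
lo=0(6)+hi=7(65)=71
lo=0(6)+hi=6(58)=64
lo=1(12)+hi=6(58)=70

Yes: 12+58=70


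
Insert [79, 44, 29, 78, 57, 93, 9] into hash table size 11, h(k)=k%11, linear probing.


Insert 79: h=2 -> slot 2
Insert 44: h=0 -> slot 0
Insert 29: h=7 -> slot 7
Insert 78: h=1 -> slot 1
Insert 57: h=2, 1 probes -> slot 3
Insert 93: h=5 -> slot 5
Insert 9: h=9 -> slot 9

Table: [44, 78, 79, 57, None, 93, None, 29, None, 9, None]


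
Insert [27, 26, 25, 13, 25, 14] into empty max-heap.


Insert 27: [27]
Insert 26: [27, 26]
Insert 25: [27, 26, 25]
Insert 13: [27, 26, 25, 13]
Insert 25: [27, 26, 25, 13, 25]
Insert 14: [27, 26, 25, 13, 25, 14]

Final heap: [27, 26, 25, 13, 25, 14]


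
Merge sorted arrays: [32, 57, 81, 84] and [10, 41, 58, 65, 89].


Take 10 from B
Take 32 from A
Take 41 from B
Take 57 from A
Take 58 from B
Take 65 from B
Take 81 from A
Take 84 from A

Merged: [10, 32, 41, 57, 58, 65, 81, 84, 89]


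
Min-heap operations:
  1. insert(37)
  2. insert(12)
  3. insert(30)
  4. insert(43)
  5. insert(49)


insert(37) -> [37]
insert(12) -> [12, 37]
insert(30) -> [12, 37, 30]
insert(43) -> [12, 37, 30, 43]
insert(49) -> [12, 37, 30, 43, 49]

Final heap: [12, 37, 30, 43, 49]


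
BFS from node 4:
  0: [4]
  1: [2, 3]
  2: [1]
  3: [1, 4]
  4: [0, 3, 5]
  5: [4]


Visit 4, enqueue [0, 3, 5]
Visit 0, enqueue []
Visit 3, enqueue [1]
Visit 5, enqueue []
Visit 1, enqueue [2]
Visit 2, enqueue []

BFS order: [4, 0, 3, 5, 1, 2]


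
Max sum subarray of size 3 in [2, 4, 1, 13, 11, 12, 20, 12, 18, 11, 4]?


[0:3]: 7
[1:4]: 18
[2:5]: 25
[3:6]: 36
[4:7]: 43
[5:8]: 44
[6:9]: 50
[7:10]: 41
[8:11]: 33

Max: 50 at [6:9]


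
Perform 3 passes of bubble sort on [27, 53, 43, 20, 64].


Initial: [27, 53, 43, 20, 64]
Pass 1: [27, 43, 20, 53, 64] (2 swaps)
Pass 2: [27, 20, 43, 53, 64] (1 swaps)
Pass 3: [20, 27, 43, 53, 64] (1 swaps)

After 3 passes: [20, 27, 43, 53, 64]


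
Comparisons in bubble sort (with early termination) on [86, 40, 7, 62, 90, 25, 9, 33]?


Algorithm: bubble sort (with early termination)
Input: [86, 40, 7, 62, 90, 25, 9, 33]
Sorted: [7, 9, 25, 33, 40, 62, 86, 90]

27


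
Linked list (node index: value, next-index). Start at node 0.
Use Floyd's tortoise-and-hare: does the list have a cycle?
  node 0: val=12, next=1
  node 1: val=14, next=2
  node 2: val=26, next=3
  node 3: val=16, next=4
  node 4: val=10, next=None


Floyd's tortoise (slow, +1) and hare (fast, +2):
  init: slow=0, fast=0
  step 1: slow=1, fast=2
  step 2: slow=2, fast=4
  step 3: fast -> None, no cycle

Cycle: no


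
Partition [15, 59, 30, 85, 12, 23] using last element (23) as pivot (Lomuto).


Pivot: 23
  15 <= 23: advance i (no swap)
  12 <= 23: swap -> [15, 12, 30, 85, 59, 23]
Place pivot at 2: [15, 12, 23, 85, 59, 30]

Partitioned: [15, 12, 23, 85, 59, 30]


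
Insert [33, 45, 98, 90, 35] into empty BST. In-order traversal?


Insert 33: root
Insert 45: R from 33
Insert 98: R from 33 -> R from 45
Insert 90: R from 33 -> R from 45 -> L from 98
Insert 35: R from 33 -> L from 45

In-order: [33, 35, 45, 90, 98]


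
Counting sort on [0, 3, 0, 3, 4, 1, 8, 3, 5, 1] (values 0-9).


Input: [0, 3, 0, 3, 4, 1, 8, 3, 5, 1]
Counts: [2, 2, 0, 3, 1, 1, 0, 0, 1, 0]

Sorted: [0, 0, 1, 1, 3, 3, 3, 4, 5, 8]


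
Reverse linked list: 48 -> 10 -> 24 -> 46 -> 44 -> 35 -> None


Step 1: curr=48, set curr.next=prev(None) | reversed so far: 48
Step 2: curr=10, set curr.next=prev(48) | reversed so far: 10 -> 48
Step 3: curr=24, set curr.next=prev(10) | reversed so far: 24 -> 10 -> 48
Step 4: curr=46, set curr.next=prev(24) | reversed so far: 46 -> 24 -> 10 -> 48
Step 5: curr=44, set curr.next=prev(46) | reversed so far: 44 -> 46 -> 24 -> 10 -> 48
Step 6: curr=35, set curr.next=prev(44) | reversed so far: 35 -> 44 -> 46 -> 24 -> 10 -> 48

35 -> 44 -> 46 -> 24 -> 10 -> 48 -> None


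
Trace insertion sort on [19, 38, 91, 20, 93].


Initial: [19, 38, 91, 20, 93]
Insert 38: [19, 38, 91, 20, 93]
Insert 91: [19, 38, 91, 20, 93]
Insert 20: [19, 20, 38, 91, 93]
Insert 93: [19, 20, 38, 91, 93]

Sorted: [19, 20, 38, 91, 93]


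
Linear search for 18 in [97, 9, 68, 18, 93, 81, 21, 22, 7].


i=0: 97!=18
i=1: 9!=18
i=2: 68!=18
i=3: 18==18 found!

Found at 3, 4 comps


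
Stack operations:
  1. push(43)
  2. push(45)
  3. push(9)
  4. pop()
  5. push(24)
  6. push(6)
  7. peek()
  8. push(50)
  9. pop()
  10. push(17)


push(43) -> [43]
push(45) -> [43, 45]
push(9) -> [43, 45, 9]
pop()->9, [43, 45]
push(24) -> [43, 45, 24]
push(6) -> [43, 45, 24, 6]
peek()->6
push(50) -> [43, 45, 24, 6, 50]
pop()->50, [43, 45, 24, 6]
push(17) -> [43, 45, 24, 6, 17]

Final stack: [43, 45, 24, 6, 17]


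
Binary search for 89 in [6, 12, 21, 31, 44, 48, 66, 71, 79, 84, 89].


Step 1: lo=0, hi=10, mid=5, val=48
Step 2: lo=6, hi=10, mid=8, val=79
Step 3: lo=9, hi=10, mid=9, val=84
Step 4: lo=10, hi=10, mid=10, val=89

Found at index 10


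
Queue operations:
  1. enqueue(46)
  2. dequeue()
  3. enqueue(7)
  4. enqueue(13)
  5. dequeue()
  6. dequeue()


enqueue(46) -> [46]
dequeue()->46, []
enqueue(7) -> [7]
enqueue(13) -> [7, 13]
dequeue()->7, [13]
dequeue()->13, []

Final queue: []


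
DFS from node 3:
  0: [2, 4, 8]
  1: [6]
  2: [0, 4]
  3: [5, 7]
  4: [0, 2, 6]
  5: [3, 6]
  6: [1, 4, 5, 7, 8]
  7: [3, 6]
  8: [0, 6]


Visit 3, push [7, 5]
Visit 5, push [6]
Visit 6, push [8, 7, 4, 1]
Visit 1, push []
Visit 4, push [2, 0]
Visit 0, push [8, 2]
Visit 2, push []
Visit 8, push []
Visit 7, push []

DFS order: [3, 5, 6, 1, 4, 0, 2, 8, 7]


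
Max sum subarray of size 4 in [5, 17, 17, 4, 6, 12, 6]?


[0:4]: 43
[1:5]: 44
[2:6]: 39
[3:7]: 28

Max: 44 at [1:5]


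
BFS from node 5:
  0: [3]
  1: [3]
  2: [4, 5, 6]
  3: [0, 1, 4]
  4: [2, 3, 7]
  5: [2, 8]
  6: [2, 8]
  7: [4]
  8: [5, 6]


Visit 5, enqueue [2, 8]
Visit 2, enqueue [4, 6]
Visit 8, enqueue []
Visit 4, enqueue [3, 7]
Visit 6, enqueue []
Visit 3, enqueue [0, 1]
Visit 7, enqueue []
Visit 0, enqueue []
Visit 1, enqueue []

BFS order: [5, 2, 8, 4, 6, 3, 7, 0, 1]


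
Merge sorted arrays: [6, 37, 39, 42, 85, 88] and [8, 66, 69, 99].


Take 6 from A
Take 8 from B
Take 37 from A
Take 39 from A
Take 42 from A
Take 66 from B
Take 69 from B
Take 85 from A
Take 88 from A

Merged: [6, 8, 37, 39, 42, 66, 69, 85, 88, 99]


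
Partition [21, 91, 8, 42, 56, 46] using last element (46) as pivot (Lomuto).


Pivot: 46
  21 <= 46: advance i (no swap)
  8 <= 46: swap -> [21, 8, 91, 42, 56, 46]
  42 <= 46: swap -> [21, 8, 42, 91, 56, 46]
Place pivot at 3: [21, 8, 42, 46, 56, 91]

Partitioned: [21, 8, 42, 46, 56, 91]


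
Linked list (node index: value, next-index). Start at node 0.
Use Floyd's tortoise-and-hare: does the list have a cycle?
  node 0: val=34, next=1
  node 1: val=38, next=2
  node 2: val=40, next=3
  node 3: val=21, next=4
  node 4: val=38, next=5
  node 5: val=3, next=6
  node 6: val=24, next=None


Floyd's tortoise (slow, +1) and hare (fast, +2):
  init: slow=0, fast=0
  step 1: slow=1, fast=2
  step 2: slow=2, fast=4
  step 3: slow=3, fast=6
  step 4: fast -> None, no cycle

Cycle: no


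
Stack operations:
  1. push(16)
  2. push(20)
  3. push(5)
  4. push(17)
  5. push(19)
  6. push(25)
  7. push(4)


push(16) -> [16]
push(20) -> [16, 20]
push(5) -> [16, 20, 5]
push(17) -> [16, 20, 5, 17]
push(19) -> [16, 20, 5, 17, 19]
push(25) -> [16, 20, 5, 17, 19, 25]
push(4) -> [16, 20, 5, 17, 19, 25, 4]

Final stack: [16, 20, 5, 17, 19, 25, 4]


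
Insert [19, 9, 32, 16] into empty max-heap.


Insert 19: [19]
Insert 9: [19, 9]
Insert 32: [32, 9, 19]
Insert 16: [32, 16, 19, 9]

Final heap: [32, 16, 19, 9]


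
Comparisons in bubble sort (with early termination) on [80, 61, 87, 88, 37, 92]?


Algorithm: bubble sort (with early termination)
Input: [80, 61, 87, 88, 37, 92]
Sorted: [37, 61, 80, 87, 88, 92]

15


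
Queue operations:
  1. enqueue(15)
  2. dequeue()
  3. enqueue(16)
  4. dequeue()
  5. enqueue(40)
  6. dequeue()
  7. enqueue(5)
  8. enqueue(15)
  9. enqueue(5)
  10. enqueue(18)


enqueue(15) -> [15]
dequeue()->15, []
enqueue(16) -> [16]
dequeue()->16, []
enqueue(40) -> [40]
dequeue()->40, []
enqueue(5) -> [5]
enqueue(15) -> [5, 15]
enqueue(5) -> [5, 15, 5]
enqueue(18) -> [5, 15, 5, 18]

Final queue: [5, 15, 5, 18]


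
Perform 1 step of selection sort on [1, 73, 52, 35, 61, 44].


Initial: [1, 73, 52, 35, 61, 44]
Step 1: min=1 at 0
  Swap: [1, 73, 52, 35, 61, 44]

After 1 step: [1, 73, 52, 35, 61, 44]


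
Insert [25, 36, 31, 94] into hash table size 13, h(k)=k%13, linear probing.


Insert 25: h=12 -> slot 12
Insert 36: h=10 -> slot 10
Insert 31: h=5 -> slot 5
Insert 94: h=3 -> slot 3

Table: [None, None, None, 94, None, 31, None, None, None, None, 36, None, 25]


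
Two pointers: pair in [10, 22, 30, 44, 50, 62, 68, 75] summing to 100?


lo=0(10)+hi=7(75)=85
lo=1(22)+hi=7(75)=97
lo=2(30)+hi=7(75)=105
lo=2(30)+hi=6(68)=98
lo=3(44)+hi=6(68)=112
lo=3(44)+hi=5(62)=106
lo=3(44)+hi=4(50)=94

No pair found


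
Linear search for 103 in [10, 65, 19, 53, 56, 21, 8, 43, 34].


i=0: 10!=103
i=1: 65!=103
i=2: 19!=103
i=3: 53!=103
i=4: 56!=103
i=5: 21!=103
i=6: 8!=103
i=7: 43!=103
i=8: 34!=103

Not found, 9 comps


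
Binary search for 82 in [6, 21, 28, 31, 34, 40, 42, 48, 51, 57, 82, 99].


Step 1: lo=0, hi=11, mid=5, val=40
Step 2: lo=6, hi=11, mid=8, val=51
Step 3: lo=9, hi=11, mid=10, val=82

Found at index 10


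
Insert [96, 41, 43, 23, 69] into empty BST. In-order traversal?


Insert 96: root
Insert 41: L from 96
Insert 43: L from 96 -> R from 41
Insert 23: L from 96 -> L from 41
Insert 69: L from 96 -> R from 41 -> R from 43

In-order: [23, 41, 43, 69, 96]


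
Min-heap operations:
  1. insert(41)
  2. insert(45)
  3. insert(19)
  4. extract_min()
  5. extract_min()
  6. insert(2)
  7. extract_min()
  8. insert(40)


insert(41) -> [41]
insert(45) -> [41, 45]
insert(19) -> [19, 45, 41]
extract_min()->19, [41, 45]
extract_min()->41, [45]
insert(2) -> [2, 45]
extract_min()->2, [45]
insert(40) -> [40, 45]

Final heap: [40, 45]


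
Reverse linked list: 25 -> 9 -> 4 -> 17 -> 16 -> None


Step 1: curr=25, set curr.next=prev(None) | reversed so far: 25
Step 2: curr=9, set curr.next=prev(25) | reversed so far: 9 -> 25
Step 3: curr=4, set curr.next=prev(9) | reversed so far: 4 -> 9 -> 25
Step 4: curr=17, set curr.next=prev(4) | reversed so far: 17 -> 4 -> 9 -> 25
Step 5: curr=16, set curr.next=prev(17) | reversed so far: 16 -> 17 -> 4 -> 9 -> 25

16 -> 17 -> 4 -> 9 -> 25 -> None


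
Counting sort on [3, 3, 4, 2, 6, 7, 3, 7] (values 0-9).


Input: [3, 3, 4, 2, 6, 7, 3, 7]
Counts: [0, 0, 1, 3, 1, 0, 1, 2, 0, 0]

Sorted: [2, 3, 3, 3, 4, 6, 7, 7]


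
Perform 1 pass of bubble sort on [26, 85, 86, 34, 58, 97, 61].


Initial: [26, 85, 86, 34, 58, 97, 61]
Pass 1: [26, 85, 34, 58, 86, 61, 97] (3 swaps)

After 1 pass: [26, 85, 34, 58, 86, 61, 97]


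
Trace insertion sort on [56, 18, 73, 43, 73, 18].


Initial: [56, 18, 73, 43, 73, 18]
Insert 18: [18, 56, 73, 43, 73, 18]
Insert 73: [18, 56, 73, 43, 73, 18]
Insert 43: [18, 43, 56, 73, 73, 18]
Insert 73: [18, 43, 56, 73, 73, 18]
Insert 18: [18, 18, 43, 56, 73, 73]

Sorted: [18, 18, 43, 56, 73, 73]


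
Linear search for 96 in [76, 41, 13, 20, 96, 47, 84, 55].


i=0: 76!=96
i=1: 41!=96
i=2: 13!=96
i=3: 20!=96
i=4: 96==96 found!

Found at 4, 5 comps


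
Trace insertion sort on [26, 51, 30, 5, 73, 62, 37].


Initial: [26, 51, 30, 5, 73, 62, 37]
Insert 51: [26, 51, 30, 5, 73, 62, 37]
Insert 30: [26, 30, 51, 5, 73, 62, 37]
Insert 5: [5, 26, 30, 51, 73, 62, 37]
Insert 73: [5, 26, 30, 51, 73, 62, 37]
Insert 62: [5, 26, 30, 51, 62, 73, 37]
Insert 37: [5, 26, 30, 37, 51, 62, 73]

Sorted: [5, 26, 30, 37, 51, 62, 73]


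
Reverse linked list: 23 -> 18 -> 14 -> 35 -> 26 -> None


Step 1: curr=23, set curr.next=prev(None) | reversed so far: 23
Step 2: curr=18, set curr.next=prev(23) | reversed so far: 18 -> 23
Step 3: curr=14, set curr.next=prev(18) | reversed so far: 14 -> 18 -> 23
Step 4: curr=35, set curr.next=prev(14) | reversed so far: 35 -> 14 -> 18 -> 23
Step 5: curr=26, set curr.next=prev(35) | reversed so far: 26 -> 35 -> 14 -> 18 -> 23

26 -> 35 -> 14 -> 18 -> 23 -> None


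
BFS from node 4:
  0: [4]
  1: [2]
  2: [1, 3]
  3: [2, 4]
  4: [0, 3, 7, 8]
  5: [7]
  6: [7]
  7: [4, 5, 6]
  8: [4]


Visit 4, enqueue [0, 3, 7, 8]
Visit 0, enqueue []
Visit 3, enqueue [2]
Visit 7, enqueue [5, 6]
Visit 8, enqueue []
Visit 2, enqueue [1]
Visit 5, enqueue []
Visit 6, enqueue []
Visit 1, enqueue []

BFS order: [4, 0, 3, 7, 8, 2, 5, 6, 1]


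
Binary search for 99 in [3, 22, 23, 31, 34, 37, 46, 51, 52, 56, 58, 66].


Step 1: lo=0, hi=11, mid=5, val=37
Step 2: lo=6, hi=11, mid=8, val=52
Step 3: lo=9, hi=11, mid=10, val=58
Step 4: lo=11, hi=11, mid=11, val=66

Not found


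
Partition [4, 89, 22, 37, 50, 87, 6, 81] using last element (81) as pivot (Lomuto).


Pivot: 81
  4 <= 81: advance i (no swap)
  22 <= 81: swap -> [4, 22, 89, 37, 50, 87, 6, 81]
  37 <= 81: swap -> [4, 22, 37, 89, 50, 87, 6, 81]
  50 <= 81: swap -> [4, 22, 37, 50, 89, 87, 6, 81]
  6 <= 81: swap -> [4, 22, 37, 50, 6, 87, 89, 81]
Place pivot at 5: [4, 22, 37, 50, 6, 81, 89, 87]

Partitioned: [4, 22, 37, 50, 6, 81, 89, 87]


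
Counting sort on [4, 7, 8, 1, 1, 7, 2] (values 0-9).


Input: [4, 7, 8, 1, 1, 7, 2]
Counts: [0, 2, 1, 0, 1, 0, 0, 2, 1, 0]

Sorted: [1, 1, 2, 4, 7, 7, 8]


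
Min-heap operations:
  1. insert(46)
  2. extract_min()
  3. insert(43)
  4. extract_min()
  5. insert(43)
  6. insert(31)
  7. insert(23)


insert(46) -> [46]
extract_min()->46, []
insert(43) -> [43]
extract_min()->43, []
insert(43) -> [43]
insert(31) -> [31, 43]
insert(23) -> [23, 43, 31]

Final heap: [23, 43, 31]


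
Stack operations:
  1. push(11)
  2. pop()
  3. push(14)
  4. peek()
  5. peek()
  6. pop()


push(11) -> [11]
pop()->11, []
push(14) -> [14]
peek()->14
peek()->14
pop()->14, []

Final stack: []


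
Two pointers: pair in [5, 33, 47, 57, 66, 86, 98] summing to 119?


lo=0(5)+hi=6(98)=103
lo=1(33)+hi=6(98)=131
lo=1(33)+hi=5(86)=119

Yes: 33+86=119


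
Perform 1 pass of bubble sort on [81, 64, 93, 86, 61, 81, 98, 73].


Initial: [81, 64, 93, 86, 61, 81, 98, 73]
Pass 1: [64, 81, 86, 61, 81, 93, 73, 98] (5 swaps)

After 1 pass: [64, 81, 86, 61, 81, 93, 73, 98]


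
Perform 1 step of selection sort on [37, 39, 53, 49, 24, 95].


Initial: [37, 39, 53, 49, 24, 95]
Step 1: min=24 at 4
  Swap: [24, 39, 53, 49, 37, 95]

After 1 step: [24, 39, 53, 49, 37, 95]


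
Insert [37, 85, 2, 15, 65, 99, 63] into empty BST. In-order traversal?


Insert 37: root
Insert 85: R from 37
Insert 2: L from 37
Insert 15: L from 37 -> R from 2
Insert 65: R from 37 -> L from 85
Insert 99: R from 37 -> R from 85
Insert 63: R from 37 -> L from 85 -> L from 65

In-order: [2, 15, 37, 63, 65, 85, 99]


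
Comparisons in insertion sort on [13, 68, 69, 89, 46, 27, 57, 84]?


Algorithm: insertion sort
Input: [13, 68, 69, 89, 46, 27, 57, 84]
Sorted: [13, 27, 46, 57, 68, 69, 84, 89]

18


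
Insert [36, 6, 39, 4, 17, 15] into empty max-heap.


Insert 36: [36]
Insert 6: [36, 6]
Insert 39: [39, 6, 36]
Insert 4: [39, 6, 36, 4]
Insert 17: [39, 17, 36, 4, 6]
Insert 15: [39, 17, 36, 4, 6, 15]

Final heap: [39, 17, 36, 4, 6, 15]


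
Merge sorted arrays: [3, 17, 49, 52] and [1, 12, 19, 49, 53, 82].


Take 1 from B
Take 3 from A
Take 12 from B
Take 17 from A
Take 19 from B
Take 49 from A
Take 49 from B
Take 52 from A

Merged: [1, 3, 12, 17, 19, 49, 49, 52, 53, 82]


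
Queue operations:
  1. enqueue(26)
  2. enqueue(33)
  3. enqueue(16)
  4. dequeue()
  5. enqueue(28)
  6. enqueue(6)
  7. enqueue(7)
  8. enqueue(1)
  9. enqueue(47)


enqueue(26) -> [26]
enqueue(33) -> [26, 33]
enqueue(16) -> [26, 33, 16]
dequeue()->26, [33, 16]
enqueue(28) -> [33, 16, 28]
enqueue(6) -> [33, 16, 28, 6]
enqueue(7) -> [33, 16, 28, 6, 7]
enqueue(1) -> [33, 16, 28, 6, 7, 1]
enqueue(47) -> [33, 16, 28, 6, 7, 1, 47]

Final queue: [33, 16, 28, 6, 7, 1, 47]


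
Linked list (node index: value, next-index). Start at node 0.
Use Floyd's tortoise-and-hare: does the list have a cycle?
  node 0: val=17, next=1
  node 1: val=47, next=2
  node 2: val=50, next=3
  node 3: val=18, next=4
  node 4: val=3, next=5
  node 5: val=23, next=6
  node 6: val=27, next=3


Floyd's tortoise (slow, +1) and hare (fast, +2):
  init: slow=0, fast=0
  step 1: slow=1, fast=2
  step 2: slow=2, fast=4
  step 3: slow=3, fast=6
  step 4: slow=4, fast=4
  slow == fast at node 4: cycle detected

Cycle: yes


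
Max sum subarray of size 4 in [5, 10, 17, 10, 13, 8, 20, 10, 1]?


[0:4]: 42
[1:5]: 50
[2:6]: 48
[3:7]: 51
[4:8]: 51
[5:9]: 39

Max: 51 at [3:7]


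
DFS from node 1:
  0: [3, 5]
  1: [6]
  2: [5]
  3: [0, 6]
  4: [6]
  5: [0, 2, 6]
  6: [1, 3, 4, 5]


Visit 1, push [6]
Visit 6, push [5, 4, 3]
Visit 3, push [0]
Visit 0, push [5]
Visit 5, push [2]
Visit 2, push []
Visit 4, push []

DFS order: [1, 6, 3, 0, 5, 2, 4]


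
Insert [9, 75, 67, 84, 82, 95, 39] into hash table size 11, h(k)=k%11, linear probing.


Insert 9: h=9 -> slot 9
Insert 75: h=9, 1 probes -> slot 10
Insert 67: h=1 -> slot 1
Insert 84: h=7 -> slot 7
Insert 82: h=5 -> slot 5
Insert 95: h=7, 1 probes -> slot 8
Insert 39: h=6 -> slot 6

Table: [None, 67, None, None, None, 82, 39, 84, 95, 9, 75]


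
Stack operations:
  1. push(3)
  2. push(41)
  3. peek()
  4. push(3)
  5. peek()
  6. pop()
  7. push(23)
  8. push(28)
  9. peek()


push(3) -> [3]
push(41) -> [3, 41]
peek()->41
push(3) -> [3, 41, 3]
peek()->3
pop()->3, [3, 41]
push(23) -> [3, 41, 23]
push(28) -> [3, 41, 23, 28]
peek()->28

Final stack: [3, 41, 23, 28]


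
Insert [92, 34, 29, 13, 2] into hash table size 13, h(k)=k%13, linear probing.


Insert 92: h=1 -> slot 1
Insert 34: h=8 -> slot 8
Insert 29: h=3 -> slot 3
Insert 13: h=0 -> slot 0
Insert 2: h=2 -> slot 2

Table: [13, 92, 2, 29, None, None, None, None, 34, None, None, None, None]


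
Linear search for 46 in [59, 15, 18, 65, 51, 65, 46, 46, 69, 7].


i=0: 59!=46
i=1: 15!=46
i=2: 18!=46
i=3: 65!=46
i=4: 51!=46
i=5: 65!=46
i=6: 46==46 found!

Found at 6, 7 comps


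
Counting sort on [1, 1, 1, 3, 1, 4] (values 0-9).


Input: [1, 1, 1, 3, 1, 4]
Counts: [0, 4, 0, 1, 1, 0, 0, 0, 0, 0]

Sorted: [1, 1, 1, 1, 3, 4]


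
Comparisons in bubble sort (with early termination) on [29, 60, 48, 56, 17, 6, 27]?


Algorithm: bubble sort (with early termination)
Input: [29, 60, 48, 56, 17, 6, 27]
Sorted: [6, 17, 27, 29, 48, 56, 60]

21


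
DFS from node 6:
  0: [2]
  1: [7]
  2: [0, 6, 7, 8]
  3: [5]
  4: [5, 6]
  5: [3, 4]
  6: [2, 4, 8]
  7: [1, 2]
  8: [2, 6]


Visit 6, push [8, 4, 2]
Visit 2, push [8, 7, 0]
Visit 0, push []
Visit 7, push [1]
Visit 1, push []
Visit 8, push []
Visit 4, push [5]
Visit 5, push [3]
Visit 3, push []

DFS order: [6, 2, 0, 7, 1, 8, 4, 5, 3]


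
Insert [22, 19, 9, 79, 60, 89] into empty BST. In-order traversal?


Insert 22: root
Insert 19: L from 22
Insert 9: L from 22 -> L from 19
Insert 79: R from 22
Insert 60: R from 22 -> L from 79
Insert 89: R from 22 -> R from 79

In-order: [9, 19, 22, 60, 79, 89]


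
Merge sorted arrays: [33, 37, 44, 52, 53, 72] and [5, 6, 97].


Take 5 from B
Take 6 from B
Take 33 from A
Take 37 from A
Take 44 from A
Take 52 from A
Take 53 from A
Take 72 from A

Merged: [5, 6, 33, 37, 44, 52, 53, 72, 97]


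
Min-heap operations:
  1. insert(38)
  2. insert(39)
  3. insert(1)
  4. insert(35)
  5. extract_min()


insert(38) -> [38]
insert(39) -> [38, 39]
insert(1) -> [1, 39, 38]
insert(35) -> [1, 35, 38, 39]
extract_min()->1, [35, 39, 38]

Final heap: [35, 39, 38]


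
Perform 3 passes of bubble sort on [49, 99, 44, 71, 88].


Initial: [49, 99, 44, 71, 88]
Pass 1: [49, 44, 71, 88, 99] (3 swaps)
Pass 2: [44, 49, 71, 88, 99] (1 swaps)
Pass 3: [44, 49, 71, 88, 99] (0 swaps)

After 3 passes: [44, 49, 71, 88, 99]


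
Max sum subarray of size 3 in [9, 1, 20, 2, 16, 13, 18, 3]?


[0:3]: 30
[1:4]: 23
[2:5]: 38
[3:6]: 31
[4:7]: 47
[5:8]: 34

Max: 47 at [4:7]


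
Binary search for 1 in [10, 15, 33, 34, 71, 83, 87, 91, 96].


Step 1: lo=0, hi=8, mid=4, val=71
Step 2: lo=0, hi=3, mid=1, val=15
Step 3: lo=0, hi=0, mid=0, val=10

Not found


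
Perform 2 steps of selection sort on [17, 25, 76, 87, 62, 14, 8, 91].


Initial: [17, 25, 76, 87, 62, 14, 8, 91]
Step 1: min=8 at 6
  Swap: [8, 25, 76, 87, 62, 14, 17, 91]
Step 2: min=14 at 5
  Swap: [8, 14, 76, 87, 62, 25, 17, 91]

After 2 steps: [8, 14, 76, 87, 62, 25, 17, 91]


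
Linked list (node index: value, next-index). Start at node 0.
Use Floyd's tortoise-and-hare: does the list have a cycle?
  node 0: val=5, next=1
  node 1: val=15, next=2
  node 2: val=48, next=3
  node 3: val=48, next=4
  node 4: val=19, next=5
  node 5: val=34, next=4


Floyd's tortoise (slow, +1) and hare (fast, +2):
  init: slow=0, fast=0
  step 1: slow=1, fast=2
  step 2: slow=2, fast=4
  step 3: slow=3, fast=4
  step 4: slow=4, fast=4
  slow == fast at node 4: cycle detected

Cycle: yes
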